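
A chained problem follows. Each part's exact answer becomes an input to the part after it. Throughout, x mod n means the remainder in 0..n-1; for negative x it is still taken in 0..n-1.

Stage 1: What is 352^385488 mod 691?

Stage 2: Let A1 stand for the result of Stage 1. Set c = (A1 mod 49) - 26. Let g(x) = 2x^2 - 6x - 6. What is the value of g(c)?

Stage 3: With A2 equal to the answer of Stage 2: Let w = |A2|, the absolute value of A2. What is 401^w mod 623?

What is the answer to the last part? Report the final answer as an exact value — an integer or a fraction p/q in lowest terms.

Stage 1: squarings mod 691: 352^1=352, 352^2=215, 352^4=619, 352^8=347, 352^16=175, 352^32=221, 352^64=471, 352^128=30, 352^256=209, 352^512=148, 352^1024=483, 352^2048=422, 352^4096=497, 352^8192=322, 352^16384=34, 352^32768=465, 352^65536=633, 352^131072=600, 352^262144=680; 352^385488 = 352^16 * 352^64 * 352^128 * 352^256 * 352^8192 * 352^16384 * 352^32768 * 352^65536 * 352^262144 = 310 (mod 691); answer 310
Stage 2: A1 = 310; c = -10; 2*(-10)^2 - 6*(-10)^1 - 6 = (200) + (60) + (-6) = 254; answer 254
Stage 3: A2 = 254; w = 254; squarings mod 623: 401^1=401, 401^2=67, 401^4=128, 401^8=186, 401^16=331, 401^32=536, 401^64=93, 401^128=550; 401^254 = 401^2 * 401^4 * 401^8 * 401^16 * 401^32 * 401^64 * 401^128 = 312 (mod 623); answer 312

312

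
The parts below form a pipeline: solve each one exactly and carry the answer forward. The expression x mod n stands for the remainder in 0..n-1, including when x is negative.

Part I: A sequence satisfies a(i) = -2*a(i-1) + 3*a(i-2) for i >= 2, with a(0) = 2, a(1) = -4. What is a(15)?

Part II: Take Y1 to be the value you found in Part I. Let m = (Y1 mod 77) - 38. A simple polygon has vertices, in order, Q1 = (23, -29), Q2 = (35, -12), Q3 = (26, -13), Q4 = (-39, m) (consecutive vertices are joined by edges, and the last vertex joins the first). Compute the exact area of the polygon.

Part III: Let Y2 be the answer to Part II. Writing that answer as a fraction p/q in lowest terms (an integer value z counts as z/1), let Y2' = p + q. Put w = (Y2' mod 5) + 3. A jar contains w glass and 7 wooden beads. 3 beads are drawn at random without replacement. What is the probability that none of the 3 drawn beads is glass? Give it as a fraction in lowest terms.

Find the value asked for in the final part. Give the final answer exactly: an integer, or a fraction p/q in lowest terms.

35/286

Part I: a(2) = -2*(-4) + 3*(2) = 14; iterating: a(2)=14, a(3)=-40, a(4)=122, a(5)=-364, a(6)=1094, a(7)=-3280, a(8)=9842, a(9)=-29524, a(10)=88574, a(11)=-265720, a(12)=797162, a(13)=-2391484, a(14)=7174454, a(15)=-21523360; answer -21523360
Part II: Y1 = -21523360; m = 27; cross terms: (23*-12 - 35*-29)=739, (35*-13 - 26*-12)=-143, (26*27 - -39*-13)=195, (-39*-29 - 23*27)=510; twice the area = |1301| = 1301; area = 1301/2; answer 1301/2
Part III: Y2 = 1301/2; threaded value p + q = 1303; w = 6; total draws C(13,3) = 286; favorable C(7,3) = 35; P = 35/286; answer 35/286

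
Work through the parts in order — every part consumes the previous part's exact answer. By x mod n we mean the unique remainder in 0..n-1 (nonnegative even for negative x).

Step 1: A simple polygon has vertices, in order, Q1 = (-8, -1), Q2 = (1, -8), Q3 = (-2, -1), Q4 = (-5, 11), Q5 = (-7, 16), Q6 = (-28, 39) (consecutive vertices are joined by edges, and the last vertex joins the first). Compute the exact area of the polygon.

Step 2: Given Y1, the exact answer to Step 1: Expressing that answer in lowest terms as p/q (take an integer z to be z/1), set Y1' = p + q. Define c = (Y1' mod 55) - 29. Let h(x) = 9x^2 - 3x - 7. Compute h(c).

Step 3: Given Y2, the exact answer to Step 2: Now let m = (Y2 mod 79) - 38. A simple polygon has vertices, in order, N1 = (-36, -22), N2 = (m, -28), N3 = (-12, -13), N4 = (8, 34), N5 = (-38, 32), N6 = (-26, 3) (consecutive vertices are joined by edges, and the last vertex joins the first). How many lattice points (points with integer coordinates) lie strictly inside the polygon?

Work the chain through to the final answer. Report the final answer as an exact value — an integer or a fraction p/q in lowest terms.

Step 1: cross terms: (-8*-8 - 1*-1)=65, (1*-1 - -2*-8)=-17, (-2*11 - -5*-1)=-27, (-5*16 - -7*11)=-3, (-7*39 - -28*16)=175, (-28*-1 - -8*39)=340; twice the area = |533| = 533; area = 533/2; answer 533/2
Step 2: Y1 = 533/2; threaded value p + q = 535; c = 11; 9*(11)^2 - 3*(11)^1 - 7 = (1089) + (-33) + (-7) = 1049; answer 1049
Step 3: Y2 = 1049; m = -16; cross terms: (-36*-28 - -16*-22)=656, (-16*-13 - -12*-28)=-128, (-12*34 - 8*-13)=-304, (8*32 - -38*34)=1548, (-38*3 - -26*32)=718, (-26*-22 - -36*3)=680; twice the area = |3170| = 3170; area = 1585; boundary points = 2 + 1 + 1 + 2 + 1 + 5 = 12; strictly interior points = area - boundary/2 + 1 = 1580; answer 1580

1580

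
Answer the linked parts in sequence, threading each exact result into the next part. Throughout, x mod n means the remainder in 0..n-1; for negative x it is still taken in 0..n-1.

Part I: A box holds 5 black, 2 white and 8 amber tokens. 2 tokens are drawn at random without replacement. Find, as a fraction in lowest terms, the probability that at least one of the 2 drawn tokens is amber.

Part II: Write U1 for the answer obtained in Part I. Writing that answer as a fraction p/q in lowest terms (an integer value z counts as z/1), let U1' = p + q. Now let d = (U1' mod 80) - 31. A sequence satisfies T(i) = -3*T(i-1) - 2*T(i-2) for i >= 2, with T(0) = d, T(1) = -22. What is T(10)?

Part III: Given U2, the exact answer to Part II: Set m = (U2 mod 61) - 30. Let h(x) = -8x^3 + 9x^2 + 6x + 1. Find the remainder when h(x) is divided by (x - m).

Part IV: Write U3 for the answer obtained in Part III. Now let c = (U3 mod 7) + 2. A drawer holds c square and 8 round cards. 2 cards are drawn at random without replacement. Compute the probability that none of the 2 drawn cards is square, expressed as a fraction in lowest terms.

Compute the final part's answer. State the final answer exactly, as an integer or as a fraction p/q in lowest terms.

14/39

Part I: total draws C(15,2) = 105; complement C(7,2) = 21; favorable 105 - 21 = 84; P = 4/5; answer 4/5
Part II: U1 = 4/5; threaded value p + q = 9; d = -22; T(2) = -3*(-22) - 2*(-22) = 110; iterating: T(2)=110, T(3)=-286, T(4)=638, T(5)=-1342, T(6)=2750, T(7)=-5566, T(8)=11198, T(9)=-22462, T(10)=44990; answer 44990
Part III: U2 = 44990; m = 3; remainder = value at the root: -8*(3)^3 + 9*(3)^2 + 6*(3)^1 + 1 = (-216) + (81) + (18) + (1) = -116; answer -116
Part IV: U3 = -116; c = 5; total draws C(13,2) = 78; favorable C(8,2) = 28; P = 14/39; answer 14/39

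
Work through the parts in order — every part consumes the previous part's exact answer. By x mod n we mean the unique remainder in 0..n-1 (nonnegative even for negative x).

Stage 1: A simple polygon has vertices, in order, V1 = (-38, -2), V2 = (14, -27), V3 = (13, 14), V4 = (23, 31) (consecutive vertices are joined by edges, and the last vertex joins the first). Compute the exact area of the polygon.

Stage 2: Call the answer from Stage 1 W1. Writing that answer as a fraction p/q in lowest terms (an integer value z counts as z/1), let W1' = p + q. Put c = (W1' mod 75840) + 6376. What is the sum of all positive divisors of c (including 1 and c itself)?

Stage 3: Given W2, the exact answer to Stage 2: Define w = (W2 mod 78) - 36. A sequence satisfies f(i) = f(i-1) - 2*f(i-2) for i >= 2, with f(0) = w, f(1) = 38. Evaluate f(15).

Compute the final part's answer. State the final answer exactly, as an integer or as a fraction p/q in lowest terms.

Stage 1: cross terms: (-38*-27 - 14*-2)=1054, (14*14 - 13*-27)=547, (13*31 - 23*14)=81, (23*-2 - -38*31)=1132; twice the area = |2814| = 2814; area = 1407; answer 1407
Stage 2: W1 = 1407; threaded value p + q = 1408; c = 7784; 7784 = 2^3 * 7 * 139; sigma = (1 + 2 + 4 + 8) * (1 + 7) * (1 + 139) = 15 * 8 * 140 = 16800; answer 16800
Stage 3: W2 = 16800; w = -6; f(2) = 1*(38) - 2*(-6) = 50; iterating: f(2)=50, f(3)=-26, f(4)=-126, f(5)=-74, f(6)=178, f(7)=326, f(8)=-30, f(9)=-682, f(10)=-622, f(11)=742, f(12)=1986, f(13)=502, f(14)=-3470, f(15)=-4474; answer -4474

-4474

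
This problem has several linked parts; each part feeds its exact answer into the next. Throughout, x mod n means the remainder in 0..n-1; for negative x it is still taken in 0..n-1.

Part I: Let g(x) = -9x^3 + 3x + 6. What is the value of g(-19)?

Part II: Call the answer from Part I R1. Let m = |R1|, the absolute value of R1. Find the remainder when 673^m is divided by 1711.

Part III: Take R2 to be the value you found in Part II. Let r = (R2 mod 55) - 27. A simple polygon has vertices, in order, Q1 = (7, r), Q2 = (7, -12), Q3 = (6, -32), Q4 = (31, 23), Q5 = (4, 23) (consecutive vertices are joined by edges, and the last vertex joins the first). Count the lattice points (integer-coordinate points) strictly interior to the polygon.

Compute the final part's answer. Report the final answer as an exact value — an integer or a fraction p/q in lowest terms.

Part I: -9*(-19)^3 + 3*(-19)^1 + 6 = (61731) + (-57) + (6) = 61680; answer 61680
Part II: R1 = 61680; m = 61680; squarings mod 1711: 673^1=673, 673^2=1225, 673^4=78, 673^8=951, 673^16=993, 673^32=513, 673^64=1386, 673^128=1254, 673^256=107, 673^512=1183, 673^1024=1602, 673^2048=1615, 673^4096=661, 673^8192=616, 673^16384=1325, 673^32768=139; 673^61680 = 673^16 * 673^32 * 673^64 * 673^128 * 673^4096 * 673^8192 * 673^16384 * 673^32768 = 567 (mod 1711); answer 567
Part III: R2 = 567; r = -10; cross terms: (7*-12 - 7*-10)=-14, (7*-32 - 6*-12)=-152, (6*23 - 31*-32)=1130, (31*23 - 4*23)=621, (4*-10 - 7*23)=-201; twice the area = |1384| = 1384; area = 692; boundary points = 2 + 1 + 5 + 27 + 3 = 38; strictly interior points = area - boundary/2 + 1 = 674; answer 674

674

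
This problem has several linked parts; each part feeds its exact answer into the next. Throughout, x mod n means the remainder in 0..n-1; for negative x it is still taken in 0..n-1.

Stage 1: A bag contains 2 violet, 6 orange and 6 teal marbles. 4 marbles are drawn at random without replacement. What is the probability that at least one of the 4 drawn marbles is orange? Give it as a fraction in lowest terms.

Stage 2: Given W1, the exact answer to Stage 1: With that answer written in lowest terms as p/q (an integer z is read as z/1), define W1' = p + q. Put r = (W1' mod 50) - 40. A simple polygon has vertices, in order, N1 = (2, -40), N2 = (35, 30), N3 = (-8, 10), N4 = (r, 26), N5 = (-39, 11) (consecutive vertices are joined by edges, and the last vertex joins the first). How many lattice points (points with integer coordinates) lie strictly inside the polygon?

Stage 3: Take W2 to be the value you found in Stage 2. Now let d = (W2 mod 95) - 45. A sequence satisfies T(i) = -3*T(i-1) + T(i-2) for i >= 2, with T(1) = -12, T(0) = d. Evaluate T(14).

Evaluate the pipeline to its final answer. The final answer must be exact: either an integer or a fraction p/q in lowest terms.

Stage 1: total draws C(14,4) = 1001; complement C(8,4) = 70; favorable 1001 - 70 = 931; P = 133/143; answer 133/143
Stage 2: W1 = 133/143; threaded value p + q = 276; r = -14; cross terms: (2*30 - 35*-40)=1460, (35*10 - -8*30)=590, (-8*26 - -14*10)=-68, (-14*11 - -39*26)=860, (-39*-40 - 2*11)=1538; twice the area = |4380| = 4380; area = 2190; boundary points = 1 + 1 + 2 + 5 + 1 = 10; strictly interior points = area - boundary/2 + 1 = 2186; answer 2186
Stage 3: W2 = 2186; d = -44; T(2) = -3*(-12) + 1*(-44) = -8; iterating: T(2)=-8, T(3)=12, T(4)=-44, T(5)=144, T(6)=-476, T(7)=1572, T(8)=-5192, T(9)=17148, T(10)=-56636, T(11)=187056, T(12)=-617804, T(13)=2040468, T(14)=-6739208; answer -6739208

-6739208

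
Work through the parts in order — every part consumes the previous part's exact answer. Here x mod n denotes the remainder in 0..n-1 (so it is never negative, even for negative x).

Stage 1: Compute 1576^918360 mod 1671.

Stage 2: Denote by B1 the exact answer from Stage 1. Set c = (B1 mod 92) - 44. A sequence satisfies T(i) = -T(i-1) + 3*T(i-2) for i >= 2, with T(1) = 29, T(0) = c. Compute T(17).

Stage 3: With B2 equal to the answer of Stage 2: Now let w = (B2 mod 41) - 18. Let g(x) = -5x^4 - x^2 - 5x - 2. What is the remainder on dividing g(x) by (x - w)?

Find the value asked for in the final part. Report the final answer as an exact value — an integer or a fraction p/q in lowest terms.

Stage 1: squarings mod 1671: 1576^1=1576, 1576^2=670, 1576^4=1072, 1576^8=1207, 1576^16=1408, 1576^32=658, 1576^64=175, 1576^128=547, 1576^256=100, 1576^512=1645, 1576^1024=676, 1576^2048=793, 1576^4096=553, 1576^8192=16, 1576^16384=256, 1576^32768=367, 1576^65536=1009, 1576^131072=442, 1576^262144=1528, 1576^524288=397; 1576^918360 = 1576^8 * 1576^16 * 1576^64 * 1576^256 * 1576^512 * 1576^131072 * 1576^262144 * 1576^524288 = 424 (mod 1671); answer 424
Stage 2: B1 = 424; c = 12; T(2) = -1*(29) + 3*(12) = 7; iterating: T(2)=7, T(3)=80, T(4)=-59, T(5)=299, T(6)=-476, T(7)=1373, T(8)=-2801, T(9)=6920, T(10)=-15323, T(11)=36083, T(12)=-82052, T(13)=190301, T(14)=-436457, T(15)=1007360, T(16)=-2316731, T(17)=5338811; answer 5338811
Stage 3: B2 = 5338811; w = 19; remainder = value at the root: -5*(19)^4 - 1*(19)^2 - 5*(19)^1 - 2 = (-651605) + (-361) + (-95) + (-2) = -652063; answer -652063

-652063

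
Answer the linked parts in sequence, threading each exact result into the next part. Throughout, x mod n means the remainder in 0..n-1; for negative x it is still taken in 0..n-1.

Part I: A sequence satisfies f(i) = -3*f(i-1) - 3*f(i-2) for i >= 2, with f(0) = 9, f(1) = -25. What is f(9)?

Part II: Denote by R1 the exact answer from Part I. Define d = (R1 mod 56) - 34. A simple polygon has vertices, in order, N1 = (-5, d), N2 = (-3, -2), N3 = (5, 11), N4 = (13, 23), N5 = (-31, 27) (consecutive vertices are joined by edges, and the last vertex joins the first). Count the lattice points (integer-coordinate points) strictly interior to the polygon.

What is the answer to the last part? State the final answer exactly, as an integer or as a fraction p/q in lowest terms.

840

Part I: f(2) = -3*(-25) - 3*(9) = 48; iterating: f(2)=48, f(3)=-69, f(4)=63, f(5)=18, f(6)=-243, f(7)=675, f(8)=-1296, f(9)=1863; answer 1863
Part II: R1 = 1863; d = -19; cross terms: (-5*-2 - -3*-19)=-47, (-3*11 - 5*-2)=-23, (5*23 - 13*11)=-28, (13*27 - -31*23)=1064, (-31*-19 - -5*27)=724; twice the area = |1690| = 1690; area = 845; boundary points = 1 + 1 + 4 + 4 + 2 = 12; strictly interior points = area - boundary/2 + 1 = 840; answer 840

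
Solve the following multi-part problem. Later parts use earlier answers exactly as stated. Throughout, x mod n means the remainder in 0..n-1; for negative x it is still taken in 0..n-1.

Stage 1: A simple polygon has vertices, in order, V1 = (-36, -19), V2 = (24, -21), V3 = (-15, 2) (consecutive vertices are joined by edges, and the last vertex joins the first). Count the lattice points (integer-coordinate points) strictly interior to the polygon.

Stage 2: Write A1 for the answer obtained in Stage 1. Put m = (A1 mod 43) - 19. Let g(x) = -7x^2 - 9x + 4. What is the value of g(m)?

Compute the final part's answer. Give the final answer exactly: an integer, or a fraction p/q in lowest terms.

Stage 1: cross terms: (-36*-21 - 24*-19)=1212, (24*2 - -15*-21)=-267, (-15*-19 - -36*2)=357; twice the area = |1302| = 1302; area = 651; boundary points = 2 + 1 + 21 = 24; strictly interior points = area - boundary/2 + 1 = 640; answer 640
Stage 2: A1 = 640; m = 19; -7*(19)^2 - 9*(19)^1 + 4 = (-2527) + (-171) + (4) = -2694; answer -2694

-2694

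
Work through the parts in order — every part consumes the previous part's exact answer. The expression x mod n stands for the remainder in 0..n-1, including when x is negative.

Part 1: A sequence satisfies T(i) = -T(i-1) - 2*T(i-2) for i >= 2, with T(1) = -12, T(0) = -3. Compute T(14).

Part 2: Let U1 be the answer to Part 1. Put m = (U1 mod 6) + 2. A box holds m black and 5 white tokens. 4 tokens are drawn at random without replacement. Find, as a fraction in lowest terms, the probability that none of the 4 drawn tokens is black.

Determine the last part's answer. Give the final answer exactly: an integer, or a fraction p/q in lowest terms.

Part 1: T(2) = -1*(-12) - 2*(-3) = 18; iterating: T(2)=18, T(3)=6, T(4)=-42, T(5)=30, T(6)=54, T(7)=-114, T(8)=6, T(9)=222, T(10)=-234, T(11)=-210, T(12)=678, T(13)=-258, T(14)=-1098; answer -1098
Part 2: U1 = -1098; m = 2; total draws C(7,4) = 35; favorable C(5,4) = 5; P = 1/7; answer 1/7

1/7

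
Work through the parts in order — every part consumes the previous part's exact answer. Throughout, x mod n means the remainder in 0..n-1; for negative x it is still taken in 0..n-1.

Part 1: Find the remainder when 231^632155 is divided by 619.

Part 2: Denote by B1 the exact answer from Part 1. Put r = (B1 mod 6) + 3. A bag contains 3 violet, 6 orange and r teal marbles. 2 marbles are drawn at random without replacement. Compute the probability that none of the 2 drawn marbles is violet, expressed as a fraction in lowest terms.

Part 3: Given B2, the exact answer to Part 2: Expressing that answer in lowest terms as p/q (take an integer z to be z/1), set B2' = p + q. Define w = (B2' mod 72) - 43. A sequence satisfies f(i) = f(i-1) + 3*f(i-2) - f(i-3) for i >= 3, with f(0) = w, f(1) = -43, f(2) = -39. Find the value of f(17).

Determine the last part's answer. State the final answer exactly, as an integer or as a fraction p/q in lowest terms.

-6844083

Part 1: squarings mod 619: 231^1=231, 231^2=127, 231^4=35, 231^8=606, 231^16=169, 231^32=87, 231^64=141, 231^128=73, 231^256=377, 231^512=378, 231^1024=514, 231^2048=502, 231^4096=71, 231^8192=89, 231^16384=493, 231^32768=401, 231^65536=480, 231^131072=132, 231^262144=92, 231^524288=417; 231^632155 = 231^1 * 231^2 * 231^8 * 231^16 * 231^64 * 231^256 * 231^1024 * 231^8192 * 231^32768 * 231^65536 * 231^524288 = 31 (mod 619); answer 31
Part 2: B1 = 31; r = 4; total draws C(13,2) = 78; favorable C(10,2) = 45; P = 15/26; answer 15/26
Part 3: B2 = 15/26; threaded value p + q = 41; w = -2; f(3) = 1*(-39) + 3*(-43) - 1*(-2) = -166; iterating: f(3)=-166, f(4)=-240, f(5)=-699, f(6)=-1253, f(7)=-3110, f(8)=-6170, f(9)=-14247, f(10)=-29647, f(11)=-66218, f(12)=-140912, f(13)=-309919, f(14)=-666437, f(15)=-1455282, f(16)=-3144674, f(17)=-6844083; answer -6844083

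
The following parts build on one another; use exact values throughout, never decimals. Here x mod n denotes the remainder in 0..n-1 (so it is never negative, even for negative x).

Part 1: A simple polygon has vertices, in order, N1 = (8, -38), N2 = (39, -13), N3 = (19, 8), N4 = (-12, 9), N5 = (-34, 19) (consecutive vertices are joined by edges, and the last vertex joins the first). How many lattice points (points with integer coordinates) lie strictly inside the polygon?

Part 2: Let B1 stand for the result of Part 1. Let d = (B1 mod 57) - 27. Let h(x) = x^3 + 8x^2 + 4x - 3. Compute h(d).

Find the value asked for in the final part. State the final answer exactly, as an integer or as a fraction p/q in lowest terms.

Part 1: cross terms: (8*-13 - 39*-38)=1378, (39*8 - 19*-13)=559, (19*9 - -12*8)=267, (-12*19 - -34*9)=78, (-34*-38 - 8*19)=1140; twice the area = |3422| = 3422; area = 1711; boundary points = 1 + 1 + 1 + 2 + 3 = 8; strictly interior points = area - boundary/2 + 1 = 1708; answer 1708
Part 2: B1 = 1708; d = 28; 1*(28)^3 + 8*(28)^2 + 4*(28)^1 - 3 = (21952) + (6272) + (112) + (-3) = 28333; answer 28333

28333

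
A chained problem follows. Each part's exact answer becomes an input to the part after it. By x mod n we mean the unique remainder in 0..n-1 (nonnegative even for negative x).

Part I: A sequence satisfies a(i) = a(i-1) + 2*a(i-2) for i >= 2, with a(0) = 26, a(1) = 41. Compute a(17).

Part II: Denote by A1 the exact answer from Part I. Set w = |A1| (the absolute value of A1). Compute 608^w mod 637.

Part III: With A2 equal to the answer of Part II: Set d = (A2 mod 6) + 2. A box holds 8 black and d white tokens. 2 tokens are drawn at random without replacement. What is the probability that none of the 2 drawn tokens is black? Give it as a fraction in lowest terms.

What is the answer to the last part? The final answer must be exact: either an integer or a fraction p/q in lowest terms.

3/55

Part I: a(2) = 1*(41) + 2*(26) = 93; iterating: a(2)=93, a(3)=175, a(4)=361, a(5)=711, a(6)=1433, a(7)=2855, a(8)=5721, a(9)=11431, a(10)=22873, a(11)=45735, a(12)=91481, a(13)=182951, a(14)=365913, a(15)=731815, a(16)=1463641, a(17)=2927271; answer 2927271
Part II: A1 = 2927271; w = 2927271; squarings mod 637: 608^1=608, 608^2=204, 608^4=211, 608^8=568, 608^16=302, 608^32=113, 608^64=29, 608^128=204, 608^256=211, 608^512=568, 608^1024=302, 608^2048=113, 608^4096=29, 608^8192=204, 608^16384=211, 608^32768=568, 608^65536=302, 608^131072=113, 608^262144=29, 608^524288=204, 608^1048576=211, 608^2097152=568; 608^2927271 = 608^1 * 608^2 * 608^4 * 608^32 * 608^128 * 608^512 * 608^2048 * 608^8192 * 608^32768 * 608^262144 * 608^524288 * 608^2097152 = 181 (mod 637); answer 181
Part III: A2 = 181; d = 3; total draws C(11,2) = 55; favorable C(3,2) = 3; P = 3/55; answer 3/55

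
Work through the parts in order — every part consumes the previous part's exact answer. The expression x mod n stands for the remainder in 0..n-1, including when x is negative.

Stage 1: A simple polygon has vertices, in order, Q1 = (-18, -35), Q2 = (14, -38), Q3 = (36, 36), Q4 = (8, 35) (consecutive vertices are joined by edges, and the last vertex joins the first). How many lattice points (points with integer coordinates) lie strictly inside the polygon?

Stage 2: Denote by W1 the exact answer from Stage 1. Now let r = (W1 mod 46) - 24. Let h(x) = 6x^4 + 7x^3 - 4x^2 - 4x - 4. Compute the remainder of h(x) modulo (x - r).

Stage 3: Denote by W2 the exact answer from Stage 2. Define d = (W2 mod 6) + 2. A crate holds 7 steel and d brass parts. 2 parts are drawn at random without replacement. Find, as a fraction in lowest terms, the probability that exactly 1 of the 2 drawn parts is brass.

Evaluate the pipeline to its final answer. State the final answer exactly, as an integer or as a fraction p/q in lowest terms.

7/13

Stage 1: cross terms: (-18*-38 - 14*-35)=1174, (14*36 - 36*-38)=1872, (36*35 - 8*36)=972, (8*-35 - -18*35)=350; twice the area = |4368| = 4368; area = 2184; boundary points = 1 + 2 + 1 + 2 = 6; strictly interior points = area - boundary/2 + 1 = 2182; answer 2182
Stage 2: W1 = 2182; r = -4; remainder = value at the root: 6*(-4)^4 + 7*(-4)^3 - 4*(-4)^2 - 4*(-4)^1 - 4 = (1536) + (-448) + (-64) + (16) + (-4) = 1036; answer 1036
Stage 3: W2 = 1036; d = 6; total draws C(13,2) = 78; favorable C(6,1)*C(7,1) = 42; P = 7/13; answer 7/13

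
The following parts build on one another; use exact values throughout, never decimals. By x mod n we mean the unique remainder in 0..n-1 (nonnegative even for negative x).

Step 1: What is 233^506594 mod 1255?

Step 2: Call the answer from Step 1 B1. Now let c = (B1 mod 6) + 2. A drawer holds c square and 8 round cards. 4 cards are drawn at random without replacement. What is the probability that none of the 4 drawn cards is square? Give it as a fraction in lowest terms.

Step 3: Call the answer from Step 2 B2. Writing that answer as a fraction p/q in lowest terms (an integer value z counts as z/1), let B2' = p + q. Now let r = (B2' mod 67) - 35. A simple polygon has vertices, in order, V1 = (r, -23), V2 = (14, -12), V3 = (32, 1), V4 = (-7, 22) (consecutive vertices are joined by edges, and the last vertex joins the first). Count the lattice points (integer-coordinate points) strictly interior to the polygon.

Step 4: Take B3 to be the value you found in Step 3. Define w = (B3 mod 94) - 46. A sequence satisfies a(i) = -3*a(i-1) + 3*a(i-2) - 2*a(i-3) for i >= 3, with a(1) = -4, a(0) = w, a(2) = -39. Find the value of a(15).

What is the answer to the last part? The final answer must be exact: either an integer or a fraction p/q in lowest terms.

1707336957

Step 1: squarings mod 1255: 233^1=233, 233^2=324, 233^4=811, 233^8=101, 233^16=161, 233^32=821, 233^64=106, 233^128=1196, 233^256=971, 233^512=336, 233^1024=1201, 233^2048=406, 233^4096=431, 233^8192=21, 233^16384=441, 233^32768=1211, 233^65536=681, 233^131072=666, 233^262144=541; 233^506594 = 233^2 * 233^32 * 233^64 * 233^128 * 233^512 * 233^2048 * 233^4096 * 233^8192 * 233^32768 * 233^65536 * 233^131072 * 233^262144 = 1144 (mod 1255); answer 1144
Step 2: B1 = 1144; c = 6; total draws C(14,4) = 1001; favorable C(8,4) = 70; P = 10/143; answer 10/143
Step 3: B2 = 10/143; threaded value p + q = 153; r = -16; cross terms: (-16*-12 - 14*-23)=514, (14*1 - 32*-12)=398, (32*22 - -7*1)=711, (-7*-23 - -16*22)=513; twice the area = |2136| = 2136; area = 1068; boundary points = 1 + 1 + 3 + 9 = 14; strictly interior points = area - boundary/2 + 1 = 1062; answer 1062
Step 4: B3 = 1062; w = -18; a(3) = -3*(-39) + 3*(-4) - 2*(-18) = 141; iterating: a(3)=141, a(4)=-532, a(5)=2097, a(6)=-8169, a(7)=31862, a(8)=-124287, a(9)=484785, a(10)=-1890940, a(11)=7375749, a(12)=-28769637, a(13)=112218038, a(14)=-437714523, a(15)=1707336957; answer 1707336957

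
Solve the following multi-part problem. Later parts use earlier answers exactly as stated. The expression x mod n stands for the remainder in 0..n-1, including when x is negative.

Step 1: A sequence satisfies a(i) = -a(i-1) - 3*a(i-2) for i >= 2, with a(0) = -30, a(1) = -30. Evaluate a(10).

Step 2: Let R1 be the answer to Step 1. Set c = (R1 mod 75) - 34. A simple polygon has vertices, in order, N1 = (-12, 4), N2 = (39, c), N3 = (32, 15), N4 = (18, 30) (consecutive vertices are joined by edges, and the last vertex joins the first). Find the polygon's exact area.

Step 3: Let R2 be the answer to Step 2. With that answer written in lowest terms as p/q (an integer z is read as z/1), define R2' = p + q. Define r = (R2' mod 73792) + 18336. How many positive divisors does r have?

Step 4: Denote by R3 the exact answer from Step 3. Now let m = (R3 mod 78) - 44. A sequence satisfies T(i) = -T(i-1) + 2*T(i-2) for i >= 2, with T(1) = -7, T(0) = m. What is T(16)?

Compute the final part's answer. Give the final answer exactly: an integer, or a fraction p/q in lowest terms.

Step 1: a(2) = -1*(-30) - 3*(-30) = 120; iterating: a(2)=120, a(3)=-30, a(4)=-330, a(5)=420, a(6)=570, a(7)=-1830, a(8)=120, a(9)=5370, a(10)=-5730; answer -5730
Step 2: R1 = -5730; c = 11; cross terms: (-12*11 - 39*4)=-288, (39*15 - 32*11)=233, (32*30 - 18*15)=690, (18*4 - -12*30)=432; twice the area = |1067| = 1067; area = 1067/2; answer 1067/2
Step 3: R2 = 1067/2; threaded value p + q = 1069; r = 19405; 19405 = 5 * 3881; number of divisors = (1+1) * (1+1) = 4; answer 4
Step 4: R3 = 4; m = -40; T(2) = -1*(-7) + 2*(-40) = -73; iterating: T(2)=-73, T(3)=59, T(4)=-205, T(5)=323, T(6)=-733, T(7)=1379, T(8)=-2845, T(9)=5603, T(10)=-11293, T(11)=22499, T(12)=-45085, T(13)=90083, T(14)=-180253, T(15)=360419, T(16)=-720925; answer -720925

-720925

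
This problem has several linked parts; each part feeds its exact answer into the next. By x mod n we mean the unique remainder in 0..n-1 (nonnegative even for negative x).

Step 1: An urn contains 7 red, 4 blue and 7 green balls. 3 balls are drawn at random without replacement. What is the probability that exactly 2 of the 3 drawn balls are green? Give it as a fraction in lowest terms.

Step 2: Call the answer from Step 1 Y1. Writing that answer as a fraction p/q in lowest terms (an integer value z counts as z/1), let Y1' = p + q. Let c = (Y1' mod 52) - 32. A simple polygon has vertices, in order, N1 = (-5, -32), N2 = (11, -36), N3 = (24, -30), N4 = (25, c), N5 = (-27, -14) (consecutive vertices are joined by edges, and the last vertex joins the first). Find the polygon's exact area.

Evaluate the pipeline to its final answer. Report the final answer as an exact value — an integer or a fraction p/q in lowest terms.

Step 1: total draws C(18,3) = 816; favorable C(7,2)*C(11,1) = 231; P = 77/272; answer 77/272
Step 2: Y1 = 77/272; threaded value p + q = 349; c = 5; cross terms: (-5*-36 - 11*-32)=532, (11*-30 - 24*-36)=534, (24*5 - 25*-30)=870, (25*-14 - -27*5)=-215, (-27*-32 - -5*-14)=794; twice the area = |2515| = 2515; area = 2515/2; answer 2515/2

2515/2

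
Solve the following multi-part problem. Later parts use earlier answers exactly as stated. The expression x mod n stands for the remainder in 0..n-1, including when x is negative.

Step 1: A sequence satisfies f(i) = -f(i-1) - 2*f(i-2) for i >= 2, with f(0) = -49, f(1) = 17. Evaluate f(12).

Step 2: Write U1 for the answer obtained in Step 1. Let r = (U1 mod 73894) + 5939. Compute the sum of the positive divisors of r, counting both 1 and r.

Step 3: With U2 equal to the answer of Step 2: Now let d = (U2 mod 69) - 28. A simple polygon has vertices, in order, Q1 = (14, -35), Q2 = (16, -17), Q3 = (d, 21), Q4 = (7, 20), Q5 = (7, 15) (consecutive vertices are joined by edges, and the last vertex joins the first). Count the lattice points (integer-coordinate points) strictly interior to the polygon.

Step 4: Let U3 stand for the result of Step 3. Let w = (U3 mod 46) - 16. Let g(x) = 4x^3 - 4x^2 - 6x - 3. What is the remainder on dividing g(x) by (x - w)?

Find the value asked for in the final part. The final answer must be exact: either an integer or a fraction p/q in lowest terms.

Step 1: f(2) = -1*(17) - 2*(-49) = 81; iterating: f(2)=81, f(3)=-115, f(4)=-47, f(5)=277, f(6)=-183, f(7)=-371, f(8)=737, f(9)=5, f(10)=-1479, f(11)=1469, f(12)=1489; answer 1489
Step 2: U1 = 1489; r = 7428; 7428 = 2^2 * 3 * 619; sigma = (1 + 2 + 4) * (1 + 3) * (1 + 619) = 7 * 4 * 620 = 17360; answer 17360
Step 3: U2 = 17360; d = 13; cross terms: (14*-17 - 16*-35)=322, (16*21 - 13*-17)=557, (13*20 - 7*21)=113, (7*15 - 7*20)=-35, (7*-35 - 14*15)=-455; twice the area = |502| = 502; area = 251; boundary points = 2 + 1 + 1 + 5 + 1 = 10; strictly interior points = area - boundary/2 + 1 = 247; answer 247
Step 4: U3 = 247; w = 1; remainder = value at the root: 4*(1)^3 - 4*(1)^2 - 6*(1)^1 - 3 = (4) + (-4) + (-6) + (-3) = -9; answer -9

-9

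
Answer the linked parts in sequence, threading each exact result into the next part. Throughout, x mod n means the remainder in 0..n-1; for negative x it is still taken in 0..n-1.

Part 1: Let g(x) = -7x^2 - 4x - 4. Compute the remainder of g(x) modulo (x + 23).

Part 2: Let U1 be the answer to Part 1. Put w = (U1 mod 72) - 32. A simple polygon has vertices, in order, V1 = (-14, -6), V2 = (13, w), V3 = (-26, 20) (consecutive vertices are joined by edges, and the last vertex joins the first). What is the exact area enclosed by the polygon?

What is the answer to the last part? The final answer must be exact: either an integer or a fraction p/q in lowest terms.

537

Part 1: remainder = value at the root: -7*(-23)^2 - 4*(-23)^1 - 4 = (-3703) + (92) + (-4) = -3615; answer -3615
Part 2: U1 = -3615; w = 25; cross terms: (-14*25 - 13*-6)=-272, (13*20 - -26*25)=910, (-26*-6 - -14*20)=436; twice the area = |1074| = 1074; area = 537; answer 537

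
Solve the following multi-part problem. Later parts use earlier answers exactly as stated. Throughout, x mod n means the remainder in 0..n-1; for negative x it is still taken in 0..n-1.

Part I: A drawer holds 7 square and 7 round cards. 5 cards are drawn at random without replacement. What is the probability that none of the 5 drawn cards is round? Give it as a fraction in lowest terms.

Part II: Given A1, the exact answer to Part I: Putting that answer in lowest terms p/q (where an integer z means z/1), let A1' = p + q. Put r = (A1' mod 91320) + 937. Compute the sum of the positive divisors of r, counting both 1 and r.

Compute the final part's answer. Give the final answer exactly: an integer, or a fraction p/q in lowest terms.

1842

Part I: total draws C(14,5) = 2002; favorable C(7,5) = 21; P = 3/286; answer 3/286
Part II: A1 = 3/286; threaded value p + q = 289; r = 1226; 1226 = 2 * 613; sigma = (1 + 2) * (1 + 613) = 3 * 614 = 1842; answer 1842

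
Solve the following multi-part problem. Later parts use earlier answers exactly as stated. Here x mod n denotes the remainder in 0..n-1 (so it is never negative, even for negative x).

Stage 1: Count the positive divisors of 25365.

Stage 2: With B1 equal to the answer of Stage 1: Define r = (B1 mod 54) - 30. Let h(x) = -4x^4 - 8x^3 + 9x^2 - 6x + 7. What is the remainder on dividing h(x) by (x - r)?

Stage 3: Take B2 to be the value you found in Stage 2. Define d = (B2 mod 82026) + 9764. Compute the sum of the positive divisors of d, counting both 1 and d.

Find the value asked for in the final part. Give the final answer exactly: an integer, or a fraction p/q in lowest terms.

58616

Stage 1: 25365 = 3 * 5 * 19 * 89; number of divisors = (1+1) * (1+1) * (1+1) * (1+1) = 16; answer 16
Stage 2: B1 = 16; r = -14; remainder = value at the root: -4*(-14)^4 - 8*(-14)^3 + 9*(-14)^2 - 6*(-14)^1 + 7 = (-153664) + (21952) + (1764) + (84) + (7) = -129857; answer -129857
Stage 3: B2 = -129857; d = 43959; 43959 = 3 * 14653; sigma = (1 + 3) * (1 + 14653) = 4 * 14654 = 58616; answer 58616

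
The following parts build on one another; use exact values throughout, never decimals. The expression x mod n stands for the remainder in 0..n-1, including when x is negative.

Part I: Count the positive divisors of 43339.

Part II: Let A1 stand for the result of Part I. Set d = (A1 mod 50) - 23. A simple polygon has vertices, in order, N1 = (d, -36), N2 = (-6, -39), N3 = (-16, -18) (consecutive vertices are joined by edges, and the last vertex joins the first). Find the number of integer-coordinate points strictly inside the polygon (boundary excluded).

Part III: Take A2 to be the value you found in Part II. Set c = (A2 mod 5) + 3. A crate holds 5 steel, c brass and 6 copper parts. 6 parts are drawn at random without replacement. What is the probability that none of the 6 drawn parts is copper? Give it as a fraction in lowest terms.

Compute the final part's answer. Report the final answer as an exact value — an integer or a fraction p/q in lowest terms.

4/429

Part I: 43339 = 19 * 2281; number of divisors = (1+1) * (1+1) = 4; answer 4
Part II: A1 = 4; d = -19; cross terms: (-19*-39 - -6*-36)=525, (-6*-18 - -16*-39)=-516, (-16*-36 - -19*-18)=234; twice the area = |243| = 243; area = 243/2; boundary points = 1 + 1 + 3 = 5; strictly interior points = area - boundary/2 + 1 = 120; answer 120
Part III: A2 = 120; c = 3; total draws C(14,6) = 3003; favorable C(8,6) = 28; P = 4/429; answer 4/429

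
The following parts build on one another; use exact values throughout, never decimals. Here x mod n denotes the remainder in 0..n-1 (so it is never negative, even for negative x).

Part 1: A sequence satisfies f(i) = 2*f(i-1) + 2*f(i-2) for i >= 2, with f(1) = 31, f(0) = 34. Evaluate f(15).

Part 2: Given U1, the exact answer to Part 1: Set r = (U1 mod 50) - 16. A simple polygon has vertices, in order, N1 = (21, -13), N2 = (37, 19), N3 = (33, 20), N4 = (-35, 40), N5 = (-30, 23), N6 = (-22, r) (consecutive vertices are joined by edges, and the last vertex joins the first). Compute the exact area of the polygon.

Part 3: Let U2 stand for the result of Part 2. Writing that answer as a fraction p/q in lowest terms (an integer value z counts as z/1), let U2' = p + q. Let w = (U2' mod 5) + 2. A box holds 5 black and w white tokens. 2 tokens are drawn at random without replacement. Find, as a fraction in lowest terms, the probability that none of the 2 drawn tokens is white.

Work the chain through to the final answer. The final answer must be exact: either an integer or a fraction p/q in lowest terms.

10/21

Part 1: f(2) = 2*(31) + 2*(34) = 130; iterating: f(2)=130, f(3)=322, f(4)=904, f(5)=2452, f(6)=6712, f(7)=18328, f(8)=50080, f(9)=136816, f(10)=373792, f(11)=1021216, f(12)=2790016, f(13)=7622464, f(14)=20824960, f(15)=56894848; answer 56894848
Part 2: U1 = 56894848; r = 32; cross terms: (21*19 - 37*-13)=880, (37*20 - 33*19)=113, (33*40 - -35*20)=2020, (-35*23 - -30*40)=395, (-30*32 - -22*23)=-454, (-22*-13 - 21*32)=-386; twice the area = |2568| = 2568; area = 1284; answer 1284
Part 3: U2 = 1284; threaded value p + q = 1285; w = 2; total draws C(7,2) = 21; favorable C(5,2) = 10; P = 10/21; answer 10/21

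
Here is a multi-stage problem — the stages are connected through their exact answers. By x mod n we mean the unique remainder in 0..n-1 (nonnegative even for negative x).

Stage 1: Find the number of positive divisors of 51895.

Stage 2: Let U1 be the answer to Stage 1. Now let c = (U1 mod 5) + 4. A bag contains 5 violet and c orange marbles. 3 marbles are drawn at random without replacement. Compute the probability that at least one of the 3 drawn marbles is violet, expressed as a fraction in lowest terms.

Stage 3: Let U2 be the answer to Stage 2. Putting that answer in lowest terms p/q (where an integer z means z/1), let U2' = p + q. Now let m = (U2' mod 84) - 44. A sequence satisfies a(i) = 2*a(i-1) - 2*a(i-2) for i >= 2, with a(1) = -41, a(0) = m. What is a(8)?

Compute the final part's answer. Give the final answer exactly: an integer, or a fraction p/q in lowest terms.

Stage 1: 51895 = 5 * 97 * 107; number of divisors = (1+1) * (1+1) * (1+1) = 8; answer 8
Stage 2: U1 = 8; c = 7; total draws C(12,3) = 220; complement C(7,3) = 35; favorable 220 - 35 = 185; P = 37/44; answer 37/44
Stage 3: U2 = 37/44; threaded value p + q = 81; m = 37; a(2) = 2*(-41) - 2*(37) = -156; iterating: a(2)=-156, a(3)=-230, a(4)=-148, a(5)=164, a(6)=624, a(7)=920, a(8)=592; answer 592

592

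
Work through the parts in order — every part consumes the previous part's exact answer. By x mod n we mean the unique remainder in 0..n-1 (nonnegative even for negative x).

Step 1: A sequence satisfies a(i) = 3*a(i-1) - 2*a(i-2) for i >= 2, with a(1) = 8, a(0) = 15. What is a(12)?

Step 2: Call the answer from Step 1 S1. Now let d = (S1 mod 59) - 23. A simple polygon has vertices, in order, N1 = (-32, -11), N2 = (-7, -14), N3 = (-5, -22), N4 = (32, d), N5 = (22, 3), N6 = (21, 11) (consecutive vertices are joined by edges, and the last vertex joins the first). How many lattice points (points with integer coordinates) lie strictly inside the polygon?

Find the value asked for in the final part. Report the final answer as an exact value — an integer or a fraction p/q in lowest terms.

761

Step 1: a(2) = 3*(8) - 2*(15) = -6; iterating: a(2)=-6, a(3)=-34, a(4)=-90, a(5)=-202, a(6)=-426, a(7)=-874, a(8)=-1770, a(9)=-3562, a(10)=-7146, a(11)=-14314, a(12)=-28650; answer -28650
Step 2: S1 = -28650; d = 1; cross terms: (-32*-14 - -7*-11)=371, (-7*-22 - -5*-14)=84, (-5*1 - 32*-22)=699, (32*3 - 22*1)=74, (22*11 - 21*3)=179, (21*-11 - -32*11)=121; twice the area = |1528| = 1528; area = 764; boundary points = 1 + 2 + 1 + 2 + 1 + 1 = 8; strictly interior points = area - boundary/2 + 1 = 761; answer 761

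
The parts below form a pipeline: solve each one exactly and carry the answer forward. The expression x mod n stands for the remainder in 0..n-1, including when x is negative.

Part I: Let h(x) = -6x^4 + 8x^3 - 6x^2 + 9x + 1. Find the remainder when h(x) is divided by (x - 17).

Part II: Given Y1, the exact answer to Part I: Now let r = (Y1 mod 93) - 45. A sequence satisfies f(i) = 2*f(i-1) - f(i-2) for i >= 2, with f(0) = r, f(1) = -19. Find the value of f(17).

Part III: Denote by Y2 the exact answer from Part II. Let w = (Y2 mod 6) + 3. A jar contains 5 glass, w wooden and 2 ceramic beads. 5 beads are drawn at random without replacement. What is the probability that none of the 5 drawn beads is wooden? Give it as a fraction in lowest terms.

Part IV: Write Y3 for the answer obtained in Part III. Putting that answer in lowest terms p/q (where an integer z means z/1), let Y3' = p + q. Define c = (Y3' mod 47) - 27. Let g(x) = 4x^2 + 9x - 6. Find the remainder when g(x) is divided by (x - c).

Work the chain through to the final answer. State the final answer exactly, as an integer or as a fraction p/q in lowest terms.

2082

Part I: remainder = value at the root: -6*(17)^4 + 8*(17)^3 - 6*(17)^2 + 9*(17)^1 + 1 = (-501126) + (39304) + (-1734) + (153) + (1) = -463402; answer -463402
Part II: Y1 = -463402; r = -28; f(2) = 2*(-19) - 1*(-28) = -10; iterating: f(2)=-10, f(3)=-1, f(4)=8, f(5)=17, f(6)=26, f(7)=35, f(8)=44, f(9)=53, f(10)=62, f(11)=71, f(12)=80, f(13)=89, f(14)=98, f(15)=107, f(16)=116, f(17)=125; answer 125
Part III: Y2 = 125; w = 8; total draws C(15,5) = 3003; favorable C(7,5) = 21; P = 1/143; answer 1/143
Part IV: Y3 = 1/143; threaded value p + q = 144; c = -24; remainder = value at the root: 4*(-24)^2 + 9*(-24)^1 - 6 = (2304) + (-216) + (-6) = 2082; answer 2082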